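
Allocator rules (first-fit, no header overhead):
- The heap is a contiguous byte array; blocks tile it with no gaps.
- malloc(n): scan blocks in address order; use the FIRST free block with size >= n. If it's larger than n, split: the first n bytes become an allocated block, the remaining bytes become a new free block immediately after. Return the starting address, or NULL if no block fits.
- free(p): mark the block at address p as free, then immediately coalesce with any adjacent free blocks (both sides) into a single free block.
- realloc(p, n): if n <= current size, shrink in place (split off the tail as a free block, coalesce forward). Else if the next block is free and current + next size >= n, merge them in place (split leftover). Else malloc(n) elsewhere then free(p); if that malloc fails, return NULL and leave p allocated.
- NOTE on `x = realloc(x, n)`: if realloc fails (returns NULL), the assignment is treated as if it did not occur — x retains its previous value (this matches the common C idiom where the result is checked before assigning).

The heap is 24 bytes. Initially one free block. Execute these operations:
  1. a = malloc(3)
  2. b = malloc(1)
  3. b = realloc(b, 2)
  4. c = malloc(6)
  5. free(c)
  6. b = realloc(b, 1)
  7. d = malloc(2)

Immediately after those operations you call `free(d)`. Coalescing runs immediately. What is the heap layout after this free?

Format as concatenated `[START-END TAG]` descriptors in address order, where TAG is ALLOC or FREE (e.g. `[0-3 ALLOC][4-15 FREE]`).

Answer: [0-2 ALLOC][3-3 ALLOC][4-23 FREE]

Derivation:
Op 1: a = malloc(3) -> a = 0; heap: [0-2 ALLOC][3-23 FREE]
Op 2: b = malloc(1) -> b = 3; heap: [0-2 ALLOC][3-3 ALLOC][4-23 FREE]
Op 3: b = realloc(b, 2) -> b = 3; heap: [0-2 ALLOC][3-4 ALLOC][5-23 FREE]
Op 4: c = malloc(6) -> c = 5; heap: [0-2 ALLOC][3-4 ALLOC][5-10 ALLOC][11-23 FREE]
Op 5: free(c) -> (freed c); heap: [0-2 ALLOC][3-4 ALLOC][5-23 FREE]
Op 6: b = realloc(b, 1) -> b = 3; heap: [0-2 ALLOC][3-3 ALLOC][4-23 FREE]
Op 7: d = malloc(2) -> d = 4; heap: [0-2 ALLOC][3-3 ALLOC][4-5 ALLOC][6-23 FREE]
free(d): d = 4 -> block [4-5 ALLOC]; mark free, coalesce with adjacent free neighbors -> [0-2 ALLOC][3-3 ALLOC][4-23 FREE]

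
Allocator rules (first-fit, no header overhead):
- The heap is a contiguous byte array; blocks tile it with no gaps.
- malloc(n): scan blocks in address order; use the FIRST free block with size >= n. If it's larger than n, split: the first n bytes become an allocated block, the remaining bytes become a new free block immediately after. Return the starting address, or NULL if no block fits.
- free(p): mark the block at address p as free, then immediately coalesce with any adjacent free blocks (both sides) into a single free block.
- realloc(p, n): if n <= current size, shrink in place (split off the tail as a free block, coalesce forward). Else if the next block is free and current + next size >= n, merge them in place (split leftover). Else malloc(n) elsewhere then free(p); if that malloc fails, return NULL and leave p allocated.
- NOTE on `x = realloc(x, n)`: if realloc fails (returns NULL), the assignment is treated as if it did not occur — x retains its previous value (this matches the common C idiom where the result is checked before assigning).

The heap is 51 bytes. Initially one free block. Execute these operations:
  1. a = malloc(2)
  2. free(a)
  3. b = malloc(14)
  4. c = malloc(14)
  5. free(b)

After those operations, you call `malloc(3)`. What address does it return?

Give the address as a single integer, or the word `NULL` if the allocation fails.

Answer: 0

Derivation:
Op 1: a = malloc(2) -> a = 0; heap: [0-1 ALLOC][2-50 FREE]
Op 2: free(a) -> (freed a); heap: [0-50 FREE]
Op 3: b = malloc(14) -> b = 0; heap: [0-13 ALLOC][14-50 FREE]
Op 4: c = malloc(14) -> c = 14; heap: [0-13 ALLOC][14-27 ALLOC][28-50 FREE]
Op 5: free(b) -> (freed b); heap: [0-13 FREE][14-27 ALLOC][28-50 FREE]
malloc(3): first-fit scan over [0-13 FREE][14-27 ALLOC][28-50 FREE] -> 0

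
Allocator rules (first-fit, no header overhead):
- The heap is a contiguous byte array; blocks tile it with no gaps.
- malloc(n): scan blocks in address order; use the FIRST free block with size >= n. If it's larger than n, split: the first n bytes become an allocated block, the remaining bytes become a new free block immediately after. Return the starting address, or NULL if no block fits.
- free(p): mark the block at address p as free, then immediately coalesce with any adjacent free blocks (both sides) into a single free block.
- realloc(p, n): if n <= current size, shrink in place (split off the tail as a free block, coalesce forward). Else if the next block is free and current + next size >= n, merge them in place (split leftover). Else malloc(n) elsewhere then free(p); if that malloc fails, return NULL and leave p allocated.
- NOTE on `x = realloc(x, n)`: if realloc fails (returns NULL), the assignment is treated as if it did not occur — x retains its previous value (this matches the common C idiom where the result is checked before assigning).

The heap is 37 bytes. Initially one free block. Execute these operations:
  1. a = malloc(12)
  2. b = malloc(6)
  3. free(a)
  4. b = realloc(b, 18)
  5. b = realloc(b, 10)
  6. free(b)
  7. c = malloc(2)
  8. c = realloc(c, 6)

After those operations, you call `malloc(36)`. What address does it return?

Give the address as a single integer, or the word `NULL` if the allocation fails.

Op 1: a = malloc(12) -> a = 0; heap: [0-11 ALLOC][12-36 FREE]
Op 2: b = malloc(6) -> b = 12; heap: [0-11 ALLOC][12-17 ALLOC][18-36 FREE]
Op 3: free(a) -> (freed a); heap: [0-11 FREE][12-17 ALLOC][18-36 FREE]
Op 4: b = realloc(b, 18) -> b = 12; heap: [0-11 FREE][12-29 ALLOC][30-36 FREE]
Op 5: b = realloc(b, 10) -> b = 12; heap: [0-11 FREE][12-21 ALLOC][22-36 FREE]
Op 6: free(b) -> (freed b); heap: [0-36 FREE]
Op 7: c = malloc(2) -> c = 0; heap: [0-1 ALLOC][2-36 FREE]
Op 8: c = realloc(c, 6) -> c = 0; heap: [0-5 ALLOC][6-36 FREE]
malloc(36): first-fit scan over [0-5 ALLOC][6-36 FREE] -> NULL

Answer: NULL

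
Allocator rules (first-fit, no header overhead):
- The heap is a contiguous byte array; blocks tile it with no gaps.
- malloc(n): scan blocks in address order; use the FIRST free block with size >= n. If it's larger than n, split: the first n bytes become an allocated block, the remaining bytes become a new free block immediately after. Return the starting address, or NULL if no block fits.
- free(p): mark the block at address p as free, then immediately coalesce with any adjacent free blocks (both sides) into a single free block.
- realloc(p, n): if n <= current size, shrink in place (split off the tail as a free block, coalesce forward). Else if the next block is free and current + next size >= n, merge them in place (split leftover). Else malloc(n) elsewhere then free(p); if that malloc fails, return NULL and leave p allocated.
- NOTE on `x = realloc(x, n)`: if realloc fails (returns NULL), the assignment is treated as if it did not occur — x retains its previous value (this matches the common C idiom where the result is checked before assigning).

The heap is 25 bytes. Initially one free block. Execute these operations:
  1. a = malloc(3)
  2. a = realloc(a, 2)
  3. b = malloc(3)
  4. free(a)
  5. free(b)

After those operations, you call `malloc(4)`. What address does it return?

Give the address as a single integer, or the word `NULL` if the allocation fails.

Op 1: a = malloc(3) -> a = 0; heap: [0-2 ALLOC][3-24 FREE]
Op 2: a = realloc(a, 2) -> a = 0; heap: [0-1 ALLOC][2-24 FREE]
Op 3: b = malloc(3) -> b = 2; heap: [0-1 ALLOC][2-4 ALLOC][5-24 FREE]
Op 4: free(a) -> (freed a); heap: [0-1 FREE][2-4 ALLOC][5-24 FREE]
Op 5: free(b) -> (freed b); heap: [0-24 FREE]
malloc(4): first-fit scan over [0-24 FREE] -> 0

Answer: 0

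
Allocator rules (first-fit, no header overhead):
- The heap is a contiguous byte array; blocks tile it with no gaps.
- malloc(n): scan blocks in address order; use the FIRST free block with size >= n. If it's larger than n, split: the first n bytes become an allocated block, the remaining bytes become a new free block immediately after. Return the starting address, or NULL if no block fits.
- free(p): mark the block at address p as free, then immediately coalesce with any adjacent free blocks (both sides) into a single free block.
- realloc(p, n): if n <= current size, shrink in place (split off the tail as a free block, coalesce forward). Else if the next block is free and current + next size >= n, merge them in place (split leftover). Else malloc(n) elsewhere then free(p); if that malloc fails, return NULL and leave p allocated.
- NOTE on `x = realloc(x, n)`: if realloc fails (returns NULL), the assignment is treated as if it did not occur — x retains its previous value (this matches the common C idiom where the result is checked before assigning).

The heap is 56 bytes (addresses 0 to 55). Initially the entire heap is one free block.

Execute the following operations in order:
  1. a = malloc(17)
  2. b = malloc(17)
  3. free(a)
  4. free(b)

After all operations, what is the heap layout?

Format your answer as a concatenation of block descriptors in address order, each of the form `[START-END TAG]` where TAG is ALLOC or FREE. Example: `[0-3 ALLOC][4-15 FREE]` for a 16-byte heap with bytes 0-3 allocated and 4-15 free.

Answer: [0-55 FREE]

Derivation:
Op 1: a = malloc(17) -> a = 0; heap: [0-16 ALLOC][17-55 FREE]
Op 2: b = malloc(17) -> b = 17; heap: [0-16 ALLOC][17-33 ALLOC][34-55 FREE]
Op 3: free(a) -> (freed a); heap: [0-16 FREE][17-33 ALLOC][34-55 FREE]
Op 4: free(b) -> (freed b); heap: [0-55 FREE]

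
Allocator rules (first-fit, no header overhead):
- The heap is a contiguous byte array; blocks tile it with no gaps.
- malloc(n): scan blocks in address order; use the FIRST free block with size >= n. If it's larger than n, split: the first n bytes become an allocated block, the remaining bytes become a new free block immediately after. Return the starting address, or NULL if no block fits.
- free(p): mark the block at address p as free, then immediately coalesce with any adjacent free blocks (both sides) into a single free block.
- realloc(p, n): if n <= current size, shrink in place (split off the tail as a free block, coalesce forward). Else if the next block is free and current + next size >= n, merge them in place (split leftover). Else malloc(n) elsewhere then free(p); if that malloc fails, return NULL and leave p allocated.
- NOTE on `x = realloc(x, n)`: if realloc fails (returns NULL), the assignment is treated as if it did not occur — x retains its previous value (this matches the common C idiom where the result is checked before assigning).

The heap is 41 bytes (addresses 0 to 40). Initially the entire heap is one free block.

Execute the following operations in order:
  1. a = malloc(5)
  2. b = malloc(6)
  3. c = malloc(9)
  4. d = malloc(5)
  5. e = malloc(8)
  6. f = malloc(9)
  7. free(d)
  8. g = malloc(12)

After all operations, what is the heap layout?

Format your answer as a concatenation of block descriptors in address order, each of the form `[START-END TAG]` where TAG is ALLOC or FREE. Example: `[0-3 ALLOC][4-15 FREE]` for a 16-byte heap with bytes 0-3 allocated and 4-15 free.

Answer: [0-4 ALLOC][5-10 ALLOC][11-19 ALLOC][20-24 FREE][25-32 ALLOC][33-40 FREE]

Derivation:
Op 1: a = malloc(5) -> a = 0; heap: [0-4 ALLOC][5-40 FREE]
Op 2: b = malloc(6) -> b = 5; heap: [0-4 ALLOC][5-10 ALLOC][11-40 FREE]
Op 3: c = malloc(9) -> c = 11; heap: [0-4 ALLOC][5-10 ALLOC][11-19 ALLOC][20-40 FREE]
Op 4: d = malloc(5) -> d = 20; heap: [0-4 ALLOC][5-10 ALLOC][11-19 ALLOC][20-24 ALLOC][25-40 FREE]
Op 5: e = malloc(8) -> e = 25; heap: [0-4 ALLOC][5-10 ALLOC][11-19 ALLOC][20-24 ALLOC][25-32 ALLOC][33-40 FREE]
Op 6: f = malloc(9) -> f = NULL; heap: [0-4 ALLOC][5-10 ALLOC][11-19 ALLOC][20-24 ALLOC][25-32 ALLOC][33-40 FREE]
Op 7: free(d) -> (freed d); heap: [0-4 ALLOC][5-10 ALLOC][11-19 ALLOC][20-24 FREE][25-32 ALLOC][33-40 FREE]
Op 8: g = malloc(12) -> g = NULL; heap: [0-4 ALLOC][5-10 ALLOC][11-19 ALLOC][20-24 FREE][25-32 ALLOC][33-40 FREE]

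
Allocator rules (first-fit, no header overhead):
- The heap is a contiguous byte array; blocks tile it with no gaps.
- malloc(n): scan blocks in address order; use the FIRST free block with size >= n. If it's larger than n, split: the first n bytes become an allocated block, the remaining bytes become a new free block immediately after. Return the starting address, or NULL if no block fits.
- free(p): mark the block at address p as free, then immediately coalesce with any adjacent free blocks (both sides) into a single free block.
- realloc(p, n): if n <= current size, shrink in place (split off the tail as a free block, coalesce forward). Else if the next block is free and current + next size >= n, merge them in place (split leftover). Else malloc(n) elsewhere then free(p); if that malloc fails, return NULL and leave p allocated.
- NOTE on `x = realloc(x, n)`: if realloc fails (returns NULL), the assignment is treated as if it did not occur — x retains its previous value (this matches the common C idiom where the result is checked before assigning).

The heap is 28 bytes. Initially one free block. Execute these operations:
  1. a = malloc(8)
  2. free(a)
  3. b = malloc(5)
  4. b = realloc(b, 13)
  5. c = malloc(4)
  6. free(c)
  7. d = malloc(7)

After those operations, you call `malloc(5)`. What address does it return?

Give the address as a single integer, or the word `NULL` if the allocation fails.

Op 1: a = malloc(8) -> a = 0; heap: [0-7 ALLOC][8-27 FREE]
Op 2: free(a) -> (freed a); heap: [0-27 FREE]
Op 3: b = malloc(5) -> b = 0; heap: [0-4 ALLOC][5-27 FREE]
Op 4: b = realloc(b, 13) -> b = 0; heap: [0-12 ALLOC][13-27 FREE]
Op 5: c = malloc(4) -> c = 13; heap: [0-12 ALLOC][13-16 ALLOC][17-27 FREE]
Op 6: free(c) -> (freed c); heap: [0-12 ALLOC][13-27 FREE]
Op 7: d = malloc(7) -> d = 13; heap: [0-12 ALLOC][13-19 ALLOC][20-27 FREE]
malloc(5): first-fit scan over [0-12 ALLOC][13-19 ALLOC][20-27 FREE] -> 20

Answer: 20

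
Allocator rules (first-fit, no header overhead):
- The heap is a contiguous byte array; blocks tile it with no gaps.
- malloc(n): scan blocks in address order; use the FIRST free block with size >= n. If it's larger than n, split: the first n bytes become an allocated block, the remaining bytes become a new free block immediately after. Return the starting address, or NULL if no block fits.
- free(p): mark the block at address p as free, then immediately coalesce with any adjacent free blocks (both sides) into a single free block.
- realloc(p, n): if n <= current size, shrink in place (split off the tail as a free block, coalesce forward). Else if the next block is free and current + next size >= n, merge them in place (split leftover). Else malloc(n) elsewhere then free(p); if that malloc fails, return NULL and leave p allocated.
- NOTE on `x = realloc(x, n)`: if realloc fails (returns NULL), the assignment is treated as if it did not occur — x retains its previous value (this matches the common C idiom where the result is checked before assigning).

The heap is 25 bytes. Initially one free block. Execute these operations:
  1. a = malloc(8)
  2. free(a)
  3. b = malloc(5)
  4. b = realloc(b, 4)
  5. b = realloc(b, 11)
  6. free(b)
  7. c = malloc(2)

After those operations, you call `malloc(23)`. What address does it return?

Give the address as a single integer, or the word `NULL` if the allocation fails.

Answer: 2

Derivation:
Op 1: a = malloc(8) -> a = 0; heap: [0-7 ALLOC][8-24 FREE]
Op 2: free(a) -> (freed a); heap: [0-24 FREE]
Op 3: b = malloc(5) -> b = 0; heap: [0-4 ALLOC][5-24 FREE]
Op 4: b = realloc(b, 4) -> b = 0; heap: [0-3 ALLOC][4-24 FREE]
Op 5: b = realloc(b, 11) -> b = 0; heap: [0-10 ALLOC][11-24 FREE]
Op 6: free(b) -> (freed b); heap: [0-24 FREE]
Op 7: c = malloc(2) -> c = 0; heap: [0-1 ALLOC][2-24 FREE]
malloc(23): first-fit scan over [0-1 ALLOC][2-24 FREE] -> 2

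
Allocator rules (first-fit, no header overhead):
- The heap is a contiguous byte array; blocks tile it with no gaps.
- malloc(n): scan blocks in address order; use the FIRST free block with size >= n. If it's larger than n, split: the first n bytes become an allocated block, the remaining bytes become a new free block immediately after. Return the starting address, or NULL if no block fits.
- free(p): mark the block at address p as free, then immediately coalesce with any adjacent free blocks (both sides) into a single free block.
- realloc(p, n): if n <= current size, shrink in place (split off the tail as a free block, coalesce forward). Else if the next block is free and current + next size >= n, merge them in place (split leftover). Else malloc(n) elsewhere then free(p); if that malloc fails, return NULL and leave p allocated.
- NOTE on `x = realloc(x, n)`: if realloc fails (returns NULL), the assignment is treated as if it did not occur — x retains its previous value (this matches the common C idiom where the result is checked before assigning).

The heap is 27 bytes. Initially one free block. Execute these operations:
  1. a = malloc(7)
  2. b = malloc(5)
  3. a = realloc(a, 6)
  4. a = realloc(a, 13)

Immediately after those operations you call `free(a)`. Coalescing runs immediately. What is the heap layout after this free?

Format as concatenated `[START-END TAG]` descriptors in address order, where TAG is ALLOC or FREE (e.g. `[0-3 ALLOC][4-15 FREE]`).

Op 1: a = malloc(7) -> a = 0; heap: [0-6 ALLOC][7-26 FREE]
Op 2: b = malloc(5) -> b = 7; heap: [0-6 ALLOC][7-11 ALLOC][12-26 FREE]
Op 3: a = realloc(a, 6) -> a = 0; heap: [0-5 ALLOC][6-6 FREE][7-11 ALLOC][12-26 FREE]
Op 4: a = realloc(a, 13) -> a = 12; heap: [0-6 FREE][7-11 ALLOC][12-24 ALLOC][25-26 FREE]
free(a): a = 12 -> block [12-24 ALLOC]; mark free, coalesce with adjacent free neighbors -> [0-6 FREE][7-11 ALLOC][12-26 FREE]

Answer: [0-6 FREE][7-11 ALLOC][12-26 FREE]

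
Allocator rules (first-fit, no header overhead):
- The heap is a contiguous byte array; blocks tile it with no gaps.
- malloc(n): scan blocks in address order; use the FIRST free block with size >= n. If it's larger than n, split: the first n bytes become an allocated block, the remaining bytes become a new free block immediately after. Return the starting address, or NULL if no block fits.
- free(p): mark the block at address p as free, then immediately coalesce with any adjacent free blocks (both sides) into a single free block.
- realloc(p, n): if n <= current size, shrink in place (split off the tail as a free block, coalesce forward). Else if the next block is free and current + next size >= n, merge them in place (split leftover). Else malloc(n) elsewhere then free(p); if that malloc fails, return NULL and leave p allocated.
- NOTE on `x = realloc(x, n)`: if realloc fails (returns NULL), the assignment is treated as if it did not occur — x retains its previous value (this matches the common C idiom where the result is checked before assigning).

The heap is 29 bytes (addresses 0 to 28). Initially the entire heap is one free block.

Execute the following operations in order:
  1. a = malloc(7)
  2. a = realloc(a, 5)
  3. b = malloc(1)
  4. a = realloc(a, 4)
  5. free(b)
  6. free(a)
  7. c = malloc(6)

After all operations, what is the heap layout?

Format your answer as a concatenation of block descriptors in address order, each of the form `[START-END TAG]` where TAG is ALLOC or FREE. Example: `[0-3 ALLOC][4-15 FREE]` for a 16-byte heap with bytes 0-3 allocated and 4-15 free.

Answer: [0-5 ALLOC][6-28 FREE]

Derivation:
Op 1: a = malloc(7) -> a = 0; heap: [0-6 ALLOC][7-28 FREE]
Op 2: a = realloc(a, 5) -> a = 0; heap: [0-4 ALLOC][5-28 FREE]
Op 3: b = malloc(1) -> b = 5; heap: [0-4 ALLOC][5-5 ALLOC][6-28 FREE]
Op 4: a = realloc(a, 4) -> a = 0; heap: [0-3 ALLOC][4-4 FREE][5-5 ALLOC][6-28 FREE]
Op 5: free(b) -> (freed b); heap: [0-3 ALLOC][4-28 FREE]
Op 6: free(a) -> (freed a); heap: [0-28 FREE]
Op 7: c = malloc(6) -> c = 0; heap: [0-5 ALLOC][6-28 FREE]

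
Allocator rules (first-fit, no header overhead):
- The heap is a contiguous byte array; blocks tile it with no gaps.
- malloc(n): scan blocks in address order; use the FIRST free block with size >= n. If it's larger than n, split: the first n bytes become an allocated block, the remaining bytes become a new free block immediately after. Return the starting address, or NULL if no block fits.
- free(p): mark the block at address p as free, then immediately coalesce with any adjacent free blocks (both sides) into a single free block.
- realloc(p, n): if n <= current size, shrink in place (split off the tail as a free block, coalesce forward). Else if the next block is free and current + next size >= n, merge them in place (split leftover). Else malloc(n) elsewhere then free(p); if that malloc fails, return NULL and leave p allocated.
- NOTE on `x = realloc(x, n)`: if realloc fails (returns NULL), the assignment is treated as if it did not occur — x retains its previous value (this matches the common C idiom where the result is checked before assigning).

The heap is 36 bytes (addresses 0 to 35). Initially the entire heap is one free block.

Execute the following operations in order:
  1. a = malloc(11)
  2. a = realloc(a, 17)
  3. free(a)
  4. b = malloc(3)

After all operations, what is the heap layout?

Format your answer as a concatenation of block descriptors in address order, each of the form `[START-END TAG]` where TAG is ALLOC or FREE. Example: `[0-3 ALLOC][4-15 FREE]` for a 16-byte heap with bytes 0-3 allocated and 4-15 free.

Answer: [0-2 ALLOC][3-35 FREE]

Derivation:
Op 1: a = malloc(11) -> a = 0; heap: [0-10 ALLOC][11-35 FREE]
Op 2: a = realloc(a, 17) -> a = 0; heap: [0-16 ALLOC][17-35 FREE]
Op 3: free(a) -> (freed a); heap: [0-35 FREE]
Op 4: b = malloc(3) -> b = 0; heap: [0-2 ALLOC][3-35 FREE]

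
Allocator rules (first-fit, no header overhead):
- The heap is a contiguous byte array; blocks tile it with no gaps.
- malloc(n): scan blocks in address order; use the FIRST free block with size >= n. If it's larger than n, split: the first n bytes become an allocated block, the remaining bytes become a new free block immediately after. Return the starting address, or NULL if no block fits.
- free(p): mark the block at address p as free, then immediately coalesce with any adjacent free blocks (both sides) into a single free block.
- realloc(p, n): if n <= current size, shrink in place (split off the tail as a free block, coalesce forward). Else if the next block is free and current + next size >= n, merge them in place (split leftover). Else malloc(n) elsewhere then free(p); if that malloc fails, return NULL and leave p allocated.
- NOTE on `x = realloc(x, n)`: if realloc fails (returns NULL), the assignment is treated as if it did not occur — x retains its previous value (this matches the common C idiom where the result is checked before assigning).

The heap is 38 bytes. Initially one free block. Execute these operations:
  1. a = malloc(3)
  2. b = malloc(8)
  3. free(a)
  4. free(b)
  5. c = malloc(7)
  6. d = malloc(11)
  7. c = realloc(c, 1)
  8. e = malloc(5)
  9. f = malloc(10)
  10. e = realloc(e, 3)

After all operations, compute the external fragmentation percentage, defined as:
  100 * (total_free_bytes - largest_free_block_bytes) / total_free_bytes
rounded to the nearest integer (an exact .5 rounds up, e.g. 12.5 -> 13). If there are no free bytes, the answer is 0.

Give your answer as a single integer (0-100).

Op 1: a = malloc(3) -> a = 0; heap: [0-2 ALLOC][3-37 FREE]
Op 2: b = malloc(8) -> b = 3; heap: [0-2 ALLOC][3-10 ALLOC][11-37 FREE]
Op 3: free(a) -> (freed a); heap: [0-2 FREE][3-10 ALLOC][11-37 FREE]
Op 4: free(b) -> (freed b); heap: [0-37 FREE]
Op 5: c = malloc(7) -> c = 0; heap: [0-6 ALLOC][7-37 FREE]
Op 6: d = malloc(11) -> d = 7; heap: [0-6 ALLOC][7-17 ALLOC][18-37 FREE]
Op 7: c = realloc(c, 1) -> c = 0; heap: [0-0 ALLOC][1-6 FREE][7-17 ALLOC][18-37 FREE]
Op 8: e = malloc(5) -> e = 1; heap: [0-0 ALLOC][1-5 ALLOC][6-6 FREE][7-17 ALLOC][18-37 FREE]
Op 9: f = malloc(10) -> f = 18; heap: [0-0 ALLOC][1-5 ALLOC][6-6 FREE][7-17 ALLOC][18-27 ALLOC][28-37 FREE]
Op 10: e = realloc(e, 3) -> e = 1; heap: [0-0 ALLOC][1-3 ALLOC][4-6 FREE][7-17 ALLOC][18-27 ALLOC][28-37 FREE]
Free blocks: [3 10] total_free=13 largest=10 -> 100*(13-10)/13 = 300/13 ≈ 23.077 -> rounds to 23

Answer: 23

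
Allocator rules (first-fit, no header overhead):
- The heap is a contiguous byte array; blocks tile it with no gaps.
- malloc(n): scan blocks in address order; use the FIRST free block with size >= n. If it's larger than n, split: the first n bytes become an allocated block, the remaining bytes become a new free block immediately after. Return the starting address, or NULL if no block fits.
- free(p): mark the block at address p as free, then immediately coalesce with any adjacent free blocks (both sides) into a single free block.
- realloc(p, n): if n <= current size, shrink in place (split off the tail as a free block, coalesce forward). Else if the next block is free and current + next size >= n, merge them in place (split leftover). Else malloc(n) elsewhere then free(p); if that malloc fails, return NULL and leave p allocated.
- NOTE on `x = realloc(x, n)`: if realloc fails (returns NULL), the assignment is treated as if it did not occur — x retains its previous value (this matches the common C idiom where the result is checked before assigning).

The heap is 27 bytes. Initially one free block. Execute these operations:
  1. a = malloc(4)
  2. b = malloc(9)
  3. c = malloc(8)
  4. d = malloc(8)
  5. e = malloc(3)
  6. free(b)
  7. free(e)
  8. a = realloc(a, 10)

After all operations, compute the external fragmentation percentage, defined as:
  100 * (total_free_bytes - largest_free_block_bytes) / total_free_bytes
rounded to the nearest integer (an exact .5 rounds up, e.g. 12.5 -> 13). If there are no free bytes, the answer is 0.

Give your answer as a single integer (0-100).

Answer: 33

Derivation:
Op 1: a = malloc(4) -> a = 0; heap: [0-3 ALLOC][4-26 FREE]
Op 2: b = malloc(9) -> b = 4; heap: [0-3 ALLOC][4-12 ALLOC][13-26 FREE]
Op 3: c = malloc(8) -> c = 13; heap: [0-3 ALLOC][4-12 ALLOC][13-20 ALLOC][21-26 FREE]
Op 4: d = malloc(8) -> d = NULL; heap: [0-3 ALLOC][4-12 ALLOC][13-20 ALLOC][21-26 FREE]
Op 5: e = malloc(3) -> e = 21; heap: [0-3 ALLOC][4-12 ALLOC][13-20 ALLOC][21-23 ALLOC][24-26 FREE]
Op 6: free(b) -> (freed b); heap: [0-3 ALLOC][4-12 FREE][13-20 ALLOC][21-23 ALLOC][24-26 FREE]
Op 7: free(e) -> (freed e); heap: [0-3 ALLOC][4-12 FREE][13-20 ALLOC][21-26 FREE]
Op 8: a = realloc(a, 10) -> a = 0; heap: [0-9 ALLOC][10-12 FREE][13-20 ALLOC][21-26 FREE]
Free blocks: [3 6] total_free=9 largest=6 -> 100*(9-6)/9 = 300/9 ≈ 33.333 -> rounds to 33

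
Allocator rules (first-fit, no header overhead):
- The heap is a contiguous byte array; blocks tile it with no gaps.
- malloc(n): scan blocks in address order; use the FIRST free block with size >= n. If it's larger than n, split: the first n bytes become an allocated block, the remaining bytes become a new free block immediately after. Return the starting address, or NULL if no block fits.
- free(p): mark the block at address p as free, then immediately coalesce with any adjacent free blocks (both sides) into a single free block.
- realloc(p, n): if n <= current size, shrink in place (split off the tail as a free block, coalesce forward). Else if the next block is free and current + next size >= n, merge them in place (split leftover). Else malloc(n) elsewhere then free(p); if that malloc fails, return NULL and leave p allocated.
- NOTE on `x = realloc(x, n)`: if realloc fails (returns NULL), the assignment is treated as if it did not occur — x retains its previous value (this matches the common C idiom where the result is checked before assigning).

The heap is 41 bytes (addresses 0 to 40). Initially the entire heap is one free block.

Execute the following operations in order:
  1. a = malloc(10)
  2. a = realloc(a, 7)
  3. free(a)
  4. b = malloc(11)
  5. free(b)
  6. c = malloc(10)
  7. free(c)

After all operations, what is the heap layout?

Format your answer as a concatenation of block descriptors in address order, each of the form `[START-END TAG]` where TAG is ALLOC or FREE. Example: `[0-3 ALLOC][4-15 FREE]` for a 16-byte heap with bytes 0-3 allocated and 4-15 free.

Op 1: a = malloc(10) -> a = 0; heap: [0-9 ALLOC][10-40 FREE]
Op 2: a = realloc(a, 7) -> a = 0; heap: [0-6 ALLOC][7-40 FREE]
Op 3: free(a) -> (freed a); heap: [0-40 FREE]
Op 4: b = malloc(11) -> b = 0; heap: [0-10 ALLOC][11-40 FREE]
Op 5: free(b) -> (freed b); heap: [0-40 FREE]
Op 6: c = malloc(10) -> c = 0; heap: [0-9 ALLOC][10-40 FREE]
Op 7: free(c) -> (freed c); heap: [0-40 FREE]

Answer: [0-40 FREE]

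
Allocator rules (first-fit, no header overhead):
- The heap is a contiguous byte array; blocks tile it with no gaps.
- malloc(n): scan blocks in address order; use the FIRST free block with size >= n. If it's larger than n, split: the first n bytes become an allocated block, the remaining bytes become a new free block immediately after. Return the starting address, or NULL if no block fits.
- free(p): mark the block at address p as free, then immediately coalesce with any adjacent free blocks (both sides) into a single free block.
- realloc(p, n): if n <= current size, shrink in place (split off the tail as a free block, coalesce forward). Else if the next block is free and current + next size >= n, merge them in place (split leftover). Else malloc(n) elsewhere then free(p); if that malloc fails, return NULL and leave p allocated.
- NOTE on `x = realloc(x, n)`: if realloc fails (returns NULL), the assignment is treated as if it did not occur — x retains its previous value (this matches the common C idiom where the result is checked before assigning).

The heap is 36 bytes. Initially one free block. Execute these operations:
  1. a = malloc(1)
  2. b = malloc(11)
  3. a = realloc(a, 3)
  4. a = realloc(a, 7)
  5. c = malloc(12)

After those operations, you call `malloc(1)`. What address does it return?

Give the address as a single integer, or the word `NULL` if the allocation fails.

Answer: 0

Derivation:
Op 1: a = malloc(1) -> a = 0; heap: [0-0 ALLOC][1-35 FREE]
Op 2: b = malloc(11) -> b = 1; heap: [0-0 ALLOC][1-11 ALLOC][12-35 FREE]
Op 3: a = realloc(a, 3) -> a = 12; heap: [0-0 FREE][1-11 ALLOC][12-14 ALLOC][15-35 FREE]
Op 4: a = realloc(a, 7) -> a = 12; heap: [0-0 FREE][1-11 ALLOC][12-18 ALLOC][19-35 FREE]
Op 5: c = malloc(12) -> c = 19; heap: [0-0 FREE][1-11 ALLOC][12-18 ALLOC][19-30 ALLOC][31-35 FREE]
malloc(1): first-fit scan over [0-0 FREE][1-11 ALLOC][12-18 ALLOC][19-30 ALLOC][31-35 FREE] -> 0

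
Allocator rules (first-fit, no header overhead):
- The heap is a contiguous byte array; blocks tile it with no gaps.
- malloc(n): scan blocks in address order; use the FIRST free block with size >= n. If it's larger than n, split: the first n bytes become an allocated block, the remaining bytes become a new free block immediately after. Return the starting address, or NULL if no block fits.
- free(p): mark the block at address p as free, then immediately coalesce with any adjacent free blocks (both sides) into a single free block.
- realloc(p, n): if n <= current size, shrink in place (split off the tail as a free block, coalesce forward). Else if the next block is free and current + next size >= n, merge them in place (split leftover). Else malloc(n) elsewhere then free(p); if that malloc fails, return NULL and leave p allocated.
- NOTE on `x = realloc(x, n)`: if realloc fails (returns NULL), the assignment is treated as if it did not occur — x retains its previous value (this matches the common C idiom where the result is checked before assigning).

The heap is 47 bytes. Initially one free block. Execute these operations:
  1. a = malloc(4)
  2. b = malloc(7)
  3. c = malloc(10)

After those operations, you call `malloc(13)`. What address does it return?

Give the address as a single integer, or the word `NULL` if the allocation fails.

Op 1: a = malloc(4) -> a = 0; heap: [0-3 ALLOC][4-46 FREE]
Op 2: b = malloc(7) -> b = 4; heap: [0-3 ALLOC][4-10 ALLOC][11-46 FREE]
Op 3: c = malloc(10) -> c = 11; heap: [0-3 ALLOC][4-10 ALLOC][11-20 ALLOC][21-46 FREE]
malloc(13): first-fit scan over [0-3 ALLOC][4-10 ALLOC][11-20 ALLOC][21-46 FREE] -> 21

Answer: 21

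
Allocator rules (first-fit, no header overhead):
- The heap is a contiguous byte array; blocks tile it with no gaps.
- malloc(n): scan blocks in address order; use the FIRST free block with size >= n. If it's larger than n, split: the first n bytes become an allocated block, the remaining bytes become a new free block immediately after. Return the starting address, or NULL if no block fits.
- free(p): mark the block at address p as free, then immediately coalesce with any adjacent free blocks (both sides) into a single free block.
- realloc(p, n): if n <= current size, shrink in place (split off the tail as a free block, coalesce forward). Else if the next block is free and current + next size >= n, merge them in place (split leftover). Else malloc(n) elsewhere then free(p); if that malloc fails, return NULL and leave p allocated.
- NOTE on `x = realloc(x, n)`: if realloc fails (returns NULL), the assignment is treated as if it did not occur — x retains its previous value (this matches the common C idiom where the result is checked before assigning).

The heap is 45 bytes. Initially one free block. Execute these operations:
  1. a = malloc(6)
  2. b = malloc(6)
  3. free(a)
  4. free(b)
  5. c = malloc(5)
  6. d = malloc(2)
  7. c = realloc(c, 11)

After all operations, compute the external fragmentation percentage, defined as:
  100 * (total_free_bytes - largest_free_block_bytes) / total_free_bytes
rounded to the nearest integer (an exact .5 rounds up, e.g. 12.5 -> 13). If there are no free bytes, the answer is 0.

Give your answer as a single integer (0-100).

Answer: 16

Derivation:
Op 1: a = malloc(6) -> a = 0; heap: [0-5 ALLOC][6-44 FREE]
Op 2: b = malloc(6) -> b = 6; heap: [0-5 ALLOC][6-11 ALLOC][12-44 FREE]
Op 3: free(a) -> (freed a); heap: [0-5 FREE][6-11 ALLOC][12-44 FREE]
Op 4: free(b) -> (freed b); heap: [0-44 FREE]
Op 5: c = malloc(5) -> c = 0; heap: [0-4 ALLOC][5-44 FREE]
Op 6: d = malloc(2) -> d = 5; heap: [0-4 ALLOC][5-6 ALLOC][7-44 FREE]
Op 7: c = realloc(c, 11) -> c = 7; heap: [0-4 FREE][5-6 ALLOC][7-17 ALLOC][18-44 FREE]
Free blocks: [5 27] total_free=32 largest=27 -> 100*(32-27)/32 = 500/32 = 15.625 -> rounds to 16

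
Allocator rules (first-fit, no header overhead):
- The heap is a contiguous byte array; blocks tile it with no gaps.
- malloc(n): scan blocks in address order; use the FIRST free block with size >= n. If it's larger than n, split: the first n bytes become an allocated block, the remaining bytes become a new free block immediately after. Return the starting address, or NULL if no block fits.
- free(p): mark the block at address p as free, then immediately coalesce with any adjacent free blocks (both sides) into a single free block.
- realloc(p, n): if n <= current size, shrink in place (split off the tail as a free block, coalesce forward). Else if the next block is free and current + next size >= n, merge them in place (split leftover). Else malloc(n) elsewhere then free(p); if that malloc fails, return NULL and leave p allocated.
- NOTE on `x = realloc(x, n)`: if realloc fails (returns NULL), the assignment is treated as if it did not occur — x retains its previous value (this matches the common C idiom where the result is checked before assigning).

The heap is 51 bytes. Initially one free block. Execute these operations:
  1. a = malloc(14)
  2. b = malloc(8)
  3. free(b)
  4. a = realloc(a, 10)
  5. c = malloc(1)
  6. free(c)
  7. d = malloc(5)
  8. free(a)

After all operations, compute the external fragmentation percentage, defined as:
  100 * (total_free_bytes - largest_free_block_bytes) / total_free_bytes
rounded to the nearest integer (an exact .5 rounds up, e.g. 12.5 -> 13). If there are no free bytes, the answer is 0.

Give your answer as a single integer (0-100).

Op 1: a = malloc(14) -> a = 0; heap: [0-13 ALLOC][14-50 FREE]
Op 2: b = malloc(8) -> b = 14; heap: [0-13 ALLOC][14-21 ALLOC][22-50 FREE]
Op 3: free(b) -> (freed b); heap: [0-13 ALLOC][14-50 FREE]
Op 4: a = realloc(a, 10) -> a = 0; heap: [0-9 ALLOC][10-50 FREE]
Op 5: c = malloc(1) -> c = 10; heap: [0-9 ALLOC][10-10 ALLOC][11-50 FREE]
Op 6: free(c) -> (freed c); heap: [0-9 ALLOC][10-50 FREE]
Op 7: d = malloc(5) -> d = 10; heap: [0-9 ALLOC][10-14 ALLOC][15-50 FREE]
Op 8: free(a) -> (freed a); heap: [0-9 FREE][10-14 ALLOC][15-50 FREE]
Free blocks: [10 36] total_free=46 largest=36 -> 100*(46-36)/46 = 1000/46 ≈ 21.739 -> rounds to 22

Answer: 22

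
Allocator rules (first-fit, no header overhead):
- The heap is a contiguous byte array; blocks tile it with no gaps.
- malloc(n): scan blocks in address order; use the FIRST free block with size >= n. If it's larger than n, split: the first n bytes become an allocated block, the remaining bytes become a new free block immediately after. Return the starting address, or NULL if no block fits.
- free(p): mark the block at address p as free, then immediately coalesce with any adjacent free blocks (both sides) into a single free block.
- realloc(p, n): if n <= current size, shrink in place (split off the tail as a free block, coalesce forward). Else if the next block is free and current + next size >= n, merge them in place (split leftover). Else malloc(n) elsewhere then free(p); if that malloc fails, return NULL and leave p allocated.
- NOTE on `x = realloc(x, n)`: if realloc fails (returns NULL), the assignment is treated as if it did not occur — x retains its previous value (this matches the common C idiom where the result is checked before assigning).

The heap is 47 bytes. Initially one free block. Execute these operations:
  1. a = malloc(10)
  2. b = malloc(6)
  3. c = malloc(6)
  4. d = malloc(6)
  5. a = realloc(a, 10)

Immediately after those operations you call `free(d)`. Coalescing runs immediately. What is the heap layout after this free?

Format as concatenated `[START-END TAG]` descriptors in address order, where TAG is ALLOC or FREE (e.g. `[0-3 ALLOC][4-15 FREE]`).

Answer: [0-9 ALLOC][10-15 ALLOC][16-21 ALLOC][22-46 FREE]

Derivation:
Op 1: a = malloc(10) -> a = 0; heap: [0-9 ALLOC][10-46 FREE]
Op 2: b = malloc(6) -> b = 10; heap: [0-9 ALLOC][10-15 ALLOC][16-46 FREE]
Op 3: c = malloc(6) -> c = 16; heap: [0-9 ALLOC][10-15 ALLOC][16-21 ALLOC][22-46 FREE]
Op 4: d = malloc(6) -> d = 22; heap: [0-9 ALLOC][10-15 ALLOC][16-21 ALLOC][22-27 ALLOC][28-46 FREE]
Op 5: a = realloc(a, 10) -> a = 0; heap: [0-9 ALLOC][10-15 ALLOC][16-21 ALLOC][22-27 ALLOC][28-46 FREE]
free(d): d = 22 -> block [22-27 ALLOC]; mark free, coalesce with adjacent free neighbors -> [0-9 ALLOC][10-15 ALLOC][16-21 ALLOC][22-46 FREE]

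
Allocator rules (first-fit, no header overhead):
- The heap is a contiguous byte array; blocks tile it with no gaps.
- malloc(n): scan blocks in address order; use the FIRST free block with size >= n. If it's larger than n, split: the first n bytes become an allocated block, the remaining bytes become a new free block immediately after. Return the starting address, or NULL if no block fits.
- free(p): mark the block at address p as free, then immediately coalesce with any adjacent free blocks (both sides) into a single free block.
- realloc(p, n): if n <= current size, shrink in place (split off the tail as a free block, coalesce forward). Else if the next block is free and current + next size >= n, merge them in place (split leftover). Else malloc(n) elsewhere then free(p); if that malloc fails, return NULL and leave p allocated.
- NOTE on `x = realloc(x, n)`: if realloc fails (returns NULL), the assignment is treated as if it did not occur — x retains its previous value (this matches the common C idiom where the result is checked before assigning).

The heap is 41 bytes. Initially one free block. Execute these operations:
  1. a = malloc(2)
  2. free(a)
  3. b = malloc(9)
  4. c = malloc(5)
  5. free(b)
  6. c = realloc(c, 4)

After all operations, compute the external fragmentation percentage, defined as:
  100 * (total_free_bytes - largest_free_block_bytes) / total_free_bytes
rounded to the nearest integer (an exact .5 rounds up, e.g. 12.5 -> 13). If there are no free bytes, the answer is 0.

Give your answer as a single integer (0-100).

Answer: 24

Derivation:
Op 1: a = malloc(2) -> a = 0; heap: [0-1 ALLOC][2-40 FREE]
Op 2: free(a) -> (freed a); heap: [0-40 FREE]
Op 3: b = malloc(9) -> b = 0; heap: [0-8 ALLOC][9-40 FREE]
Op 4: c = malloc(5) -> c = 9; heap: [0-8 ALLOC][9-13 ALLOC][14-40 FREE]
Op 5: free(b) -> (freed b); heap: [0-8 FREE][9-13 ALLOC][14-40 FREE]
Op 6: c = realloc(c, 4) -> c = 9; heap: [0-8 FREE][9-12 ALLOC][13-40 FREE]
Free blocks: [9 28] total_free=37 largest=28 -> 100*(37-28)/37 = 900/37 ≈ 24.324 -> rounds to 24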